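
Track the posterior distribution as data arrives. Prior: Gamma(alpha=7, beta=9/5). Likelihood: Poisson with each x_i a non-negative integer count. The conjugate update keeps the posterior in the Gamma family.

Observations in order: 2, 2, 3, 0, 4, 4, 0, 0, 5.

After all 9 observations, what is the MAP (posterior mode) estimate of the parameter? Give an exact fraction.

65/27

obs 1: x=2 → posterior Gamma(9, 14/5)
obs 2: x=2 → posterior Gamma(11, 19/5)
obs 3: x=3 → posterior Gamma(14, 24/5)
obs 4: x=0 → posterior Gamma(14, 29/5)
obs 5: x=4 → posterior Gamma(18, 34/5)
obs 6: x=4 → posterior Gamma(22, 39/5)
obs 7: x=0 → posterior Gamma(22, 44/5)
obs 8: x=0 → posterior Gamma(22, 49/5)
obs 9: x=5 → posterior Gamma(27, 54/5)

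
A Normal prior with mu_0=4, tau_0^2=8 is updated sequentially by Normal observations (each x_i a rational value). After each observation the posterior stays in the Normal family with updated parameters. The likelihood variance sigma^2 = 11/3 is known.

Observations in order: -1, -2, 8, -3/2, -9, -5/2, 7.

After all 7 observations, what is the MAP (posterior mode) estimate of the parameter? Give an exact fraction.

20/179

obs 1: x=-1 → posterior Normal(4/7, 88/35)
obs 2: x=-2 → posterior Normal(-28/59, 88/59)
obs 3: x=8 → posterior Normal(164/83, 88/83)
obs 4: x=-3/2 → posterior Normal(128/107, 88/107)
obs 5: x=-9 → posterior Normal(-88/131, 88/131)
obs 6: x=-5/2 → posterior Normal(-148/155, 88/155)
obs 7: x=7 → posterior Normal(20/179, 88/179)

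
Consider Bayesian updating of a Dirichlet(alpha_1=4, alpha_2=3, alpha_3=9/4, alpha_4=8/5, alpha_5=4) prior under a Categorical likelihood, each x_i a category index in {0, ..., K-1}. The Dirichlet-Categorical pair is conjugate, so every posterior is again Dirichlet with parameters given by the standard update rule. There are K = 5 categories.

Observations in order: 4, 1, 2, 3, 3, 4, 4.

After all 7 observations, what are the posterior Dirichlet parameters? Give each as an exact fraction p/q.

obs 1: x=4 → posterior Dirichlet(4, 3, 9/4, 8/5, 5)
obs 2: x=1 → posterior Dirichlet(4, 4, 9/4, 8/5, 5)
obs 3: x=2 → posterior Dirichlet(4, 4, 13/4, 8/5, 5)
obs 4: x=3 → posterior Dirichlet(4, 4, 13/4, 13/5, 5)
obs 5: x=3 → posterior Dirichlet(4, 4, 13/4, 18/5, 5)
obs 6: x=4 → posterior Dirichlet(4, 4, 13/4, 18/5, 6)
obs 7: x=4 → posterior Dirichlet(4, 4, 13/4, 18/5, 7)

alpha_1=4, alpha_2=4, alpha_3=13/4, alpha_4=18/5, alpha_5=7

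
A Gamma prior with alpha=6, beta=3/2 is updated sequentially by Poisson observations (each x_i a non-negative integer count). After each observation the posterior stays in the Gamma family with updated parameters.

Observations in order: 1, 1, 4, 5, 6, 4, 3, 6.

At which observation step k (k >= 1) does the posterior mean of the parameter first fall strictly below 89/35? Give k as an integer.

obs 1: x=1 → posterior Gamma(7, 5/2)
obs 2: x=1 → posterior Gamma(8, 7/2)
obs 3: x=4 → posterior Gamma(12, 9/2)
obs 4: x=5 → posterior Gamma(17, 11/2)
obs 5: x=6 → posterior Gamma(23, 13/2)
obs 6: x=4 → posterior Gamma(27, 15/2)
obs 7: x=3 → posterior Gamma(30, 17/2)
obs 8: x=6 → posterior Gamma(36, 19/2)

k = 2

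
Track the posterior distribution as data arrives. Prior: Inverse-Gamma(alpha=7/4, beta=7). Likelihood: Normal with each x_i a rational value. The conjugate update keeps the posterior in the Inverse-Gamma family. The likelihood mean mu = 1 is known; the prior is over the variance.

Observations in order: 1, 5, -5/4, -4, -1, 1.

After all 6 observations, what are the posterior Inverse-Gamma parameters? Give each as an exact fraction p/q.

alpha=19/4, beta=1025/32

obs 1: x=1 → posterior Inverse-Gamma(9/4, 7)
obs 2: x=5 → posterior Inverse-Gamma(11/4, 15)
obs 3: x=-5/4 → posterior Inverse-Gamma(13/4, 561/32)
obs 4: x=-4 → posterior Inverse-Gamma(15/4, 961/32)
obs 5: x=-1 → posterior Inverse-Gamma(17/4, 1025/32)
obs 6: x=1 → posterior Inverse-Gamma(19/4, 1025/32)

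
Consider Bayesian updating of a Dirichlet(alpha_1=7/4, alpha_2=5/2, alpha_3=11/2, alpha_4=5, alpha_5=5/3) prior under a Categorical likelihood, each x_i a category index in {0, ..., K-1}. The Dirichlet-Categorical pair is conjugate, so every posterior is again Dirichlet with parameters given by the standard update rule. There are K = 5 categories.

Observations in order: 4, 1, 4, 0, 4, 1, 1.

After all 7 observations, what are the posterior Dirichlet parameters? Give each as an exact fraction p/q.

alpha_1=11/4, alpha_2=11/2, alpha_3=11/2, alpha_4=5, alpha_5=14/3

obs 1: x=4 → posterior Dirichlet(7/4, 5/2, 11/2, 5, 8/3)
obs 2: x=1 → posterior Dirichlet(7/4, 7/2, 11/2, 5, 8/3)
obs 3: x=4 → posterior Dirichlet(7/4, 7/2, 11/2, 5, 11/3)
obs 4: x=0 → posterior Dirichlet(11/4, 7/2, 11/2, 5, 11/3)
obs 5: x=4 → posterior Dirichlet(11/4, 7/2, 11/2, 5, 14/3)
obs 6: x=1 → posterior Dirichlet(11/4, 9/2, 11/2, 5, 14/3)
obs 7: x=1 → posterior Dirichlet(11/4, 11/2, 11/2, 5, 14/3)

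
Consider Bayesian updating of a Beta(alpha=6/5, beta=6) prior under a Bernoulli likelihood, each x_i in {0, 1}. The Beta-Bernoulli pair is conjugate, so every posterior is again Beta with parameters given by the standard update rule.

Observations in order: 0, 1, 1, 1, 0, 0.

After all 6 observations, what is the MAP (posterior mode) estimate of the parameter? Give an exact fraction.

obs 1: x=0 → posterior Beta(6/5, 7)
obs 2: x=1 → posterior Beta(11/5, 7)
obs 3: x=1 → posterior Beta(16/5, 7)
obs 4: x=1 → posterior Beta(21/5, 7)
obs 5: x=0 → posterior Beta(21/5, 8)
obs 6: x=0 → posterior Beta(21/5, 9)

2/7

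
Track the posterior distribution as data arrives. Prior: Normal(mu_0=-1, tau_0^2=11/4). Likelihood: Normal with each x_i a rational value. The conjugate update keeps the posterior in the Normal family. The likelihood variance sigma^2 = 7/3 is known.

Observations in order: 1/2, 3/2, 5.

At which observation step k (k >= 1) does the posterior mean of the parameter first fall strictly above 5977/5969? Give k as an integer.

obs 1: x=1/2 → posterior Normal(-23/122, 77/61)
obs 2: x=3/2 → posterior Normal(19/47, 77/94)
obs 3: x=5 → posterior Normal(203/127, 77/127)

k = 3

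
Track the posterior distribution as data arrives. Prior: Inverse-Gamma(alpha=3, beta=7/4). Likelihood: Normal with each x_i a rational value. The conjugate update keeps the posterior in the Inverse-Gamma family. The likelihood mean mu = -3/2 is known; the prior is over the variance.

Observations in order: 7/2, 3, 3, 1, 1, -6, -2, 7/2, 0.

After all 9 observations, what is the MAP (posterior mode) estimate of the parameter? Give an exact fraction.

obs 1: x=7/2 → posterior Inverse-Gamma(7/2, 57/4)
obs 2: x=3 → posterior Inverse-Gamma(4, 195/8)
obs 3: x=3 → posterior Inverse-Gamma(9/2, 69/2)
obs 4: x=1 → posterior Inverse-Gamma(5, 301/8)
obs 5: x=1 → posterior Inverse-Gamma(11/2, 163/4)
obs 6: x=-6 → posterior Inverse-Gamma(6, 407/8)
obs 7: x=-2 → posterior Inverse-Gamma(13/2, 51)
obs 8: x=7/2 → posterior Inverse-Gamma(7, 127/2)
obs 9: x=0 → posterior Inverse-Gamma(15/2, 517/8)

517/68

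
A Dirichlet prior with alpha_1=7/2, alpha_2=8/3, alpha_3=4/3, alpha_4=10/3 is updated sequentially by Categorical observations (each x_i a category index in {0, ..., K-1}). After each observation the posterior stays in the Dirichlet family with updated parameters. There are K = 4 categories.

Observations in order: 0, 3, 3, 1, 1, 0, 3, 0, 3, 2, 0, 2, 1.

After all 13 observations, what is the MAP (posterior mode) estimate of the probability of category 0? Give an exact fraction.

39/119

obs 1: x=0 → posterior Dirichlet(9/2, 8/3, 4/3, 10/3)
obs 2: x=3 → posterior Dirichlet(9/2, 8/3, 4/3, 13/3)
obs 3: x=3 → posterior Dirichlet(9/2, 8/3, 4/3, 16/3)
obs 4: x=1 → posterior Dirichlet(9/2, 11/3, 4/3, 16/3)
obs 5: x=1 → posterior Dirichlet(9/2, 14/3, 4/3, 16/3)
obs 6: x=0 → posterior Dirichlet(11/2, 14/3, 4/3, 16/3)
obs 7: x=3 → posterior Dirichlet(11/2, 14/3, 4/3, 19/3)
obs 8: x=0 → posterior Dirichlet(13/2, 14/3, 4/3, 19/3)
obs 9: x=3 → posterior Dirichlet(13/2, 14/3, 4/3, 22/3)
obs 10: x=2 → posterior Dirichlet(13/2, 14/3, 7/3, 22/3)
obs 11: x=0 → posterior Dirichlet(15/2, 14/3, 7/3, 22/3)
obs 12: x=2 → posterior Dirichlet(15/2, 14/3, 10/3, 22/3)
obs 13: x=1 → posterior Dirichlet(15/2, 17/3, 10/3, 22/3)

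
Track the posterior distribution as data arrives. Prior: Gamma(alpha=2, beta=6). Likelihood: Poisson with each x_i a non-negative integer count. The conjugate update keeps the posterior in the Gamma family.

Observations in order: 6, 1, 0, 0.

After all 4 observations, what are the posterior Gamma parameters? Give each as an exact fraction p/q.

alpha=9, beta=10

obs 1: x=6 → posterior Gamma(8, 7)
obs 2: x=1 → posterior Gamma(9, 8)
obs 3: x=0 → posterior Gamma(9, 9)
obs 4: x=0 → posterior Gamma(9, 10)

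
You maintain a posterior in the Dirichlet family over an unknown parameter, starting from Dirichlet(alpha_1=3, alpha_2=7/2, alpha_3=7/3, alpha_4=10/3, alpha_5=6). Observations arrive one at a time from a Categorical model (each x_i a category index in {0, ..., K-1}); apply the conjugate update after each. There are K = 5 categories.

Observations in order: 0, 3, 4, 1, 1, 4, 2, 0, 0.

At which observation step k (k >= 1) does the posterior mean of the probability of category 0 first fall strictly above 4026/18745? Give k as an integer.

k = 9

obs 1: x=0 → posterior Dirichlet(4, 7/2, 7/3, 10/3, 6)
obs 2: x=3 → posterior Dirichlet(4, 7/2, 7/3, 13/3, 6)
obs 3: x=4 → posterior Dirichlet(4, 7/2, 7/3, 13/3, 7)
obs 4: x=1 → posterior Dirichlet(4, 9/2, 7/3, 13/3, 7)
obs 5: x=1 → posterior Dirichlet(4, 11/2, 7/3, 13/3, 7)
obs 6: x=4 → posterior Dirichlet(4, 11/2, 7/3, 13/3, 8)
obs 7: x=2 → posterior Dirichlet(4, 11/2, 10/3, 13/3, 8)
obs 8: x=0 → posterior Dirichlet(5, 11/2, 10/3, 13/3, 8)
obs 9: x=0 → posterior Dirichlet(6, 11/2, 10/3, 13/3, 8)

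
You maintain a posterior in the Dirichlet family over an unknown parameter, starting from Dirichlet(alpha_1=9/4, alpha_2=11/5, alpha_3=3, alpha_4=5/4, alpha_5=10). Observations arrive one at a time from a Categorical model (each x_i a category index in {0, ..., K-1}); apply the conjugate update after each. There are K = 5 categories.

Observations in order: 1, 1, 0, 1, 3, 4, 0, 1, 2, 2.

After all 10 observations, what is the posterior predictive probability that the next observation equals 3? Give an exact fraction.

obs 1: x=1 → posterior Dirichlet(9/4, 16/5, 3, 5/4, 10)
obs 2: x=1 → posterior Dirichlet(9/4, 21/5, 3, 5/4, 10)
obs 3: x=0 → posterior Dirichlet(13/4, 21/5, 3, 5/4, 10)
obs 4: x=1 → posterior Dirichlet(13/4, 26/5, 3, 5/4, 10)
obs 5: x=3 → posterior Dirichlet(13/4, 26/5, 3, 9/4, 10)
obs 6: x=4 → posterior Dirichlet(13/4, 26/5, 3, 9/4, 11)
obs 7: x=0 → posterior Dirichlet(17/4, 26/5, 3, 9/4, 11)
obs 8: x=1 → posterior Dirichlet(17/4, 31/5, 3, 9/4, 11)
obs 9: x=2 → posterior Dirichlet(17/4, 31/5, 4, 9/4, 11)
obs 10: x=2 → posterior Dirichlet(17/4, 31/5, 5, 9/4, 11)

45/574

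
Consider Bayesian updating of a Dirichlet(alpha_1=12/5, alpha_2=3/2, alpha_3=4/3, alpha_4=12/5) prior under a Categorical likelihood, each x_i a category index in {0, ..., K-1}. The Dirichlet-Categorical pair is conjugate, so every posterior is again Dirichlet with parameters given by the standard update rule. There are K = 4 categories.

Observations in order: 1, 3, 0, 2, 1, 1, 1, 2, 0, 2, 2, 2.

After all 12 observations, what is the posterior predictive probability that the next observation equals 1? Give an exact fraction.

165/589

obs 1: x=1 → posterior Dirichlet(12/5, 5/2, 4/3, 12/5)
obs 2: x=3 → posterior Dirichlet(12/5, 5/2, 4/3, 17/5)
obs 3: x=0 → posterior Dirichlet(17/5, 5/2, 4/3, 17/5)
obs 4: x=2 → posterior Dirichlet(17/5, 5/2, 7/3, 17/5)
obs 5: x=1 → posterior Dirichlet(17/5, 7/2, 7/3, 17/5)
obs 6: x=1 → posterior Dirichlet(17/5, 9/2, 7/3, 17/5)
obs 7: x=1 → posterior Dirichlet(17/5, 11/2, 7/3, 17/5)
obs 8: x=2 → posterior Dirichlet(17/5, 11/2, 10/3, 17/5)
obs 9: x=0 → posterior Dirichlet(22/5, 11/2, 10/3, 17/5)
obs 10: x=2 → posterior Dirichlet(22/5, 11/2, 13/3, 17/5)
obs 11: x=2 → posterior Dirichlet(22/5, 11/2, 16/3, 17/5)
obs 12: x=2 → posterior Dirichlet(22/5, 11/2, 19/3, 17/5)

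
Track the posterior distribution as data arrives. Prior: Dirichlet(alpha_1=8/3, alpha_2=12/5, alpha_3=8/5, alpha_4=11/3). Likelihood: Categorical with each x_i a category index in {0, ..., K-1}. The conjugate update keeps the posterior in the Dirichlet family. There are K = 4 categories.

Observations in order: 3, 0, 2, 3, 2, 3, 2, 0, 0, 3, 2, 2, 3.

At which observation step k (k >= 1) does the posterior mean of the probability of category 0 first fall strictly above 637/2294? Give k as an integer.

obs 1: x=3 → posterior Dirichlet(8/3, 12/5, 8/5, 14/3)
obs 2: x=0 → posterior Dirichlet(11/3, 12/5, 8/5, 14/3)
obs 3: x=2 → posterior Dirichlet(11/3, 12/5, 13/5, 14/3)
obs 4: x=3 → posterior Dirichlet(11/3, 12/5, 13/5, 17/3)
obs 5: x=2 → posterior Dirichlet(11/3, 12/5, 18/5, 17/3)
obs 6: x=3 → posterior Dirichlet(11/3, 12/5, 18/5, 20/3)
obs 7: x=2 → posterior Dirichlet(11/3, 12/5, 23/5, 20/3)
obs 8: x=0 → posterior Dirichlet(14/3, 12/5, 23/5, 20/3)
obs 9: x=0 → posterior Dirichlet(17/3, 12/5, 23/5, 20/3)
obs 10: x=3 → posterior Dirichlet(17/3, 12/5, 23/5, 23/3)
obs 11: x=2 → posterior Dirichlet(17/3, 12/5, 28/5, 23/3)
obs 12: x=2 → posterior Dirichlet(17/3, 12/5, 33/5, 23/3)
obs 13: x=3 → posterior Dirichlet(17/3, 12/5, 33/5, 26/3)

k = 2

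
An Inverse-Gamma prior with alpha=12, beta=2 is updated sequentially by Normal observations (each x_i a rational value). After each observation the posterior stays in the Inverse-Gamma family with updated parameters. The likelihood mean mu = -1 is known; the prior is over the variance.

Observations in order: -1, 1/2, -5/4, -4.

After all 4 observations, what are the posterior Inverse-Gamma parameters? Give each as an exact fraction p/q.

alpha=14, beta=245/32

obs 1: x=-1 → posterior Inverse-Gamma(25/2, 2)
obs 2: x=1/2 → posterior Inverse-Gamma(13, 25/8)
obs 3: x=-5/4 → posterior Inverse-Gamma(27/2, 101/32)
obs 4: x=-4 → posterior Inverse-Gamma(14, 245/32)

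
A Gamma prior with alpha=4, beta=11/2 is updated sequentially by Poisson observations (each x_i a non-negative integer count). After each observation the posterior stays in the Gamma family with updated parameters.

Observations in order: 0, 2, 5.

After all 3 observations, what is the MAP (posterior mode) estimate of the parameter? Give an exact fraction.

20/17

obs 1: x=0 → posterior Gamma(4, 13/2)
obs 2: x=2 → posterior Gamma(6, 15/2)
obs 3: x=5 → posterior Gamma(11, 17/2)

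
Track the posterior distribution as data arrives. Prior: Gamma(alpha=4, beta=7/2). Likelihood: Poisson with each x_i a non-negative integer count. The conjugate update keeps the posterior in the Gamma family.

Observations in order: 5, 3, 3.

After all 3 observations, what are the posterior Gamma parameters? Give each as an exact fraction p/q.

alpha=15, beta=13/2

obs 1: x=5 → posterior Gamma(9, 9/2)
obs 2: x=3 → posterior Gamma(12, 11/2)
obs 3: x=3 → posterior Gamma(15, 13/2)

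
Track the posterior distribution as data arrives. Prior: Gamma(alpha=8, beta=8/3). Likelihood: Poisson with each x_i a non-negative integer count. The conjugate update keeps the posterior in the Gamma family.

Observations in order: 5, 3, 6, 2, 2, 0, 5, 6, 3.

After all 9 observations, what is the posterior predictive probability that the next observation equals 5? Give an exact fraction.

obs 1: x=5 → posterior Gamma(13, 11/3)
obs 2: x=3 → posterior Gamma(16, 14/3)
obs 3: x=6 → posterior Gamma(22, 17/3)
obs 4: x=2 → posterior Gamma(24, 20/3)
obs 5: x=2 → posterior Gamma(26, 23/3)
obs 6: x=0 → posterior Gamma(26, 26/3)
obs 7: x=5 → posterior Gamma(31, 29/3)
obs 8: x=6 → posterior Gamma(37, 32/3)
obs 9: x=3 → posterior Gamma(40, 35/3)

1910165887878485903606358001207861511097626134869642555713653564453125/15387634455143693823262251189391585267795401219343654460267980700778496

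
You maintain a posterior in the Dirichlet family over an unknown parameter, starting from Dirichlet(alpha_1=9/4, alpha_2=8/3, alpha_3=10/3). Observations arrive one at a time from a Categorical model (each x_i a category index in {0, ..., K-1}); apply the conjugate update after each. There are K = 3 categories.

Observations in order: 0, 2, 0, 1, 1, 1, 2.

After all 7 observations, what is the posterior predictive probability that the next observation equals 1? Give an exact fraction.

68/183

obs 1: x=0 → posterior Dirichlet(13/4, 8/3, 10/3)
obs 2: x=2 → posterior Dirichlet(13/4, 8/3, 13/3)
obs 3: x=0 → posterior Dirichlet(17/4, 8/3, 13/3)
obs 4: x=1 → posterior Dirichlet(17/4, 11/3, 13/3)
obs 5: x=1 → posterior Dirichlet(17/4, 14/3, 13/3)
obs 6: x=1 → posterior Dirichlet(17/4, 17/3, 13/3)
obs 7: x=2 → posterior Dirichlet(17/4, 17/3, 16/3)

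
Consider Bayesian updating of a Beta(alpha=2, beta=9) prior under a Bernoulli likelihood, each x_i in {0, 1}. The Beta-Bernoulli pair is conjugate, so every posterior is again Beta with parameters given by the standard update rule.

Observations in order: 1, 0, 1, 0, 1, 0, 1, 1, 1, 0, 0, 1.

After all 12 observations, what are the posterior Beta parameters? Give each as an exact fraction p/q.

alpha=9, beta=14

obs 1: x=1 → posterior Beta(3, 9)
obs 2: x=0 → posterior Beta(3, 10)
obs 3: x=1 → posterior Beta(4, 10)
obs 4: x=0 → posterior Beta(4, 11)
obs 5: x=1 → posterior Beta(5, 11)
obs 6: x=0 → posterior Beta(5, 12)
obs 7: x=1 → posterior Beta(6, 12)
obs 8: x=1 → posterior Beta(7, 12)
obs 9: x=1 → posterior Beta(8, 12)
obs 10: x=0 → posterior Beta(8, 13)
obs 11: x=0 → posterior Beta(8, 14)
obs 12: x=1 → posterior Beta(9, 14)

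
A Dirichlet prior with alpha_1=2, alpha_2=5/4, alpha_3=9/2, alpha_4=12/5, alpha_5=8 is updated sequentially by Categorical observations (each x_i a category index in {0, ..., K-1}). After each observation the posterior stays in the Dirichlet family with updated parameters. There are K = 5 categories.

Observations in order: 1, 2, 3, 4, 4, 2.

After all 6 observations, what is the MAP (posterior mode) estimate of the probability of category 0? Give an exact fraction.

20/383

obs 1: x=1 → posterior Dirichlet(2, 9/4, 9/2, 12/5, 8)
obs 2: x=2 → posterior Dirichlet(2, 9/4, 11/2, 12/5, 8)
obs 3: x=3 → posterior Dirichlet(2, 9/4, 11/2, 17/5, 8)
obs 4: x=4 → posterior Dirichlet(2, 9/4, 11/2, 17/5, 9)
obs 5: x=4 → posterior Dirichlet(2, 9/4, 11/2, 17/5, 10)
obs 6: x=2 → posterior Dirichlet(2, 9/4, 13/2, 17/5, 10)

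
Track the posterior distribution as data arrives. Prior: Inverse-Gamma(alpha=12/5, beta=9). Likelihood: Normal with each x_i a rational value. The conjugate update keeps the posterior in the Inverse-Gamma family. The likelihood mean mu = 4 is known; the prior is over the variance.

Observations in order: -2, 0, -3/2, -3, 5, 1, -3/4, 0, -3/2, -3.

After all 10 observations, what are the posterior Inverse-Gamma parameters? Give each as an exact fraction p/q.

alpha=37/5, beta=4433/32

obs 1: x=-2 → posterior Inverse-Gamma(29/10, 27)
obs 2: x=0 → posterior Inverse-Gamma(17/5, 35)
obs 3: x=-3/2 → posterior Inverse-Gamma(39/10, 401/8)
obs 4: x=-3 → posterior Inverse-Gamma(22/5, 597/8)
obs 5: x=5 → posterior Inverse-Gamma(49/10, 601/8)
obs 6: x=1 → posterior Inverse-Gamma(27/5, 637/8)
obs 7: x=-3/4 → posterior Inverse-Gamma(59/10, 2909/32)
obs 8: x=0 → posterior Inverse-Gamma(32/5, 3165/32)
obs 9: x=-3/2 → posterior Inverse-Gamma(69/10, 3649/32)
obs 10: x=-3 → posterior Inverse-Gamma(37/5, 4433/32)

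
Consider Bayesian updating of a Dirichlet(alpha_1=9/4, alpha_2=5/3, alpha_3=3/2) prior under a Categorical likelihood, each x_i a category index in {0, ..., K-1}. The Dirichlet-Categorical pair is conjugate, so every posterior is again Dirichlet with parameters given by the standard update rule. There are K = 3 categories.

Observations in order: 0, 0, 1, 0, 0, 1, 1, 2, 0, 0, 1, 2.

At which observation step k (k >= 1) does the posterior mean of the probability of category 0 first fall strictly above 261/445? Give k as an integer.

k = 5

obs 1: x=0 → posterior Dirichlet(13/4, 5/3, 3/2)
obs 2: x=0 → posterior Dirichlet(17/4, 5/3, 3/2)
obs 3: x=1 → posterior Dirichlet(17/4, 8/3, 3/2)
obs 4: x=0 → posterior Dirichlet(21/4, 8/3, 3/2)
obs 5: x=0 → posterior Dirichlet(25/4, 8/3, 3/2)
obs 6: x=1 → posterior Dirichlet(25/4, 11/3, 3/2)
obs 7: x=1 → posterior Dirichlet(25/4, 14/3, 3/2)
obs 8: x=2 → posterior Dirichlet(25/4, 14/3, 5/2)
obs 9: x=0 → posterior Dirichlet(29/4, 14/3, 5/2)
obs 10: x=0 → posterior Dirichlet(33/4, 14/3, 5/2)
obs 11: x=1 → posterior Dirichlet(33/4, 17/3, 5/2)
obs 12: x=2 → posterior Dirichlet(33/4, 17/3, 7/2)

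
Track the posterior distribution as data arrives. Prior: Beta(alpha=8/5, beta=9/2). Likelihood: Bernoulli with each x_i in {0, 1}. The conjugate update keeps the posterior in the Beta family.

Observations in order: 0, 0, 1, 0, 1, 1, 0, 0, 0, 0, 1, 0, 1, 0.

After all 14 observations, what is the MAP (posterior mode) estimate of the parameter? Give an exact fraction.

obs 1: x=0 → posterior Beta(8/5, 11/2)
obs 2: x=0 → posterior Beta(8/5, 13/2)
obs 3: x=1 → posterior Beta(13/5, 13/2)
obs 4: x=0 → posterior Beta(13/5, 15/2)
obs 5: x=1 → posterior Beta(18/5, 15/2)
obs 6: x=1 → posterior Beta(23/5, 15/2)
obs 7: x=0 → posterior Beta(23/5, 17/2)
obs 8: x=0 → posterior Beta(23/5, 19/2)
obs 9: x=0 → posterior Beta(23/5, 21/2)
obs 10: x=0 → posterior Beta(23/5, 23/2)
obs 11: x=1 → posterior Beta(28/5, 23/2)
obs 12: x=0 → posterior Beta(28/5, 25/2)
obs 13: x=1 → posterior Beta(33/5, 25/2)
obs 14: x=0 → posterior Beta(33/5, 27/2)

56/181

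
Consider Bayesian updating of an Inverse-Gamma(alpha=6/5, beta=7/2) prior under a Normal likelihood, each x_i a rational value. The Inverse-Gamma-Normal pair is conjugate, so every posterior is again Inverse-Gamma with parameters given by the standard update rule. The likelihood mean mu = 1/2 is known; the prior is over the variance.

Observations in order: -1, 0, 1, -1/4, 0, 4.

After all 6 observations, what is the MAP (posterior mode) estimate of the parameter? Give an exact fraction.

obs 1: x=-1 → posterior Inverse-Gamma(17/10, 37/8)
obs 2: x=0 → posterior Inverse-Gamma(11/5, 19/4)
obs 3: x=1 → posterior Inverse-Gamma(27/10, 39/8)
obs 4: x=-1/4 → posterior Inverse-Gamma(16/5, 165/32)
obs 5: x=0 → posterior Inverse-Gamma(37/10, 169/32)
obs 6: x=4 → posterior Inverse-Gamma(21/5, 365/32)

1825/832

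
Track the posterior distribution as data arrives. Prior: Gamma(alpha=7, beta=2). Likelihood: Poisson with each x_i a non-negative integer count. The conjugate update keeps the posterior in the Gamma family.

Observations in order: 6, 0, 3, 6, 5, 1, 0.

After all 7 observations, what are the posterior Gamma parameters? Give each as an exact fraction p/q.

obs 1: x=6 → posterior Gamma(13, 3)
obs 2: x=0 → posterior Gamma(13, 4)
obs 3: x=3 → posterior Gamma(16, 5)
obs 4: x=6 → posterior Gamma(22, 6)
obs 5: x=5 → posterior Gamma(27, 7)
obs 6: x=1 → posterior Gamma(28, 8)
obs 7: x=0 → posterior Gamma(28, 9)

alpha=28, beta=9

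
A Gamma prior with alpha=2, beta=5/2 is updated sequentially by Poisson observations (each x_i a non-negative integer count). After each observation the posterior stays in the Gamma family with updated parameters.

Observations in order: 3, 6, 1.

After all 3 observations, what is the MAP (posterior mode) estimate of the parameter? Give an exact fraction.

obs 1: x=3 → posterior Gamma(5, 7/2)
obs 2: x=6 → posterior Gamma(11, 9/2)
obs 3: x=1 → posterior Gamma(12, 11/2)

2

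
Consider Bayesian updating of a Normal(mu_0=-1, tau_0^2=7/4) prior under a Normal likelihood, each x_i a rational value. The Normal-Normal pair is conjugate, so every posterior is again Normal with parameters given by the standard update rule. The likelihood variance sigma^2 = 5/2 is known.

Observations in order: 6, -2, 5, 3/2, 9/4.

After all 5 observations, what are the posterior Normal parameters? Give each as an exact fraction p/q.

obs 1: x=6 → posterior Normal(32/17, 35/34)
obs 2: x=-2 → posterior Normal(3/4, 35/48)
obs 3: x=5 → posterior Normal(53/31, 35/62)
obs 4: x=3/2 → posterior Normal(127/76, 35/76)
obs 5: x=9/4 → posterior Normal(317/180, 7/18)

mu_0=317/180, tau_0^2=7/18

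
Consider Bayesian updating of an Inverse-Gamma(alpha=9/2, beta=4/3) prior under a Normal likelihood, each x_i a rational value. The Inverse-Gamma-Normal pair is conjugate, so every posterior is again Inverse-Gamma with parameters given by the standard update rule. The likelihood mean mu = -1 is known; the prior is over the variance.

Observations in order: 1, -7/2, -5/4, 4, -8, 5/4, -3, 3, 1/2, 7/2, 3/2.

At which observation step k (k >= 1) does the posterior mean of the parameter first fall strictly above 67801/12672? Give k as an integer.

k = 5

obs 1: x=1 → posterior Inverse-Gamma(5, 10/3)
obs 2: x=-7/2 → posterior Inverse-Gamma(11/2, 155/24)
obs 3: x=-5/4 → posterior Inverse-Gamma(6, 623/96)
obs 4: x=4 → posterior Inverse-Gamma(13/2, 1823/96)
obs 5: x=-8 → posterior Inverse-Gamma(7, 4175/96)
obs 6: x=5/4 → posterior Inverse-Gamma(15/2, 2209/48)
obs 7: x=-3 → posterior Inverse-Gamma(8, 2305/48)
obs 8: x=3 → posterior Inverse-Gamma(17/2, 2689/48)
obs 9: x=1/2 → posterior Inverse-Gamma(9, 2743/48)
obs 10: x=7/2 → posterior Inverse-Gamma(19/2, 3229/48)
obs 11: x=3/2 → posterior Inverse-Gamma(10, 3379/48)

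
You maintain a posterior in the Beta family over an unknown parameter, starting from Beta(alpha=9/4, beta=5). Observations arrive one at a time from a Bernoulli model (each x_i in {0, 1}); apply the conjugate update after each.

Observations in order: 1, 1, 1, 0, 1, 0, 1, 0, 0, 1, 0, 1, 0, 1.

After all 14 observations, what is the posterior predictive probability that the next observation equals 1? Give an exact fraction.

obs 1: x=1 → posterior Beta(13/4, 5)
obs 2: x=1 → posterior Beta(17/4, 5)
obs 3: x=1 → posterior Beta(21/4, 5)
obs 4: x=0 → posterior Beta(21/4, 6)
obs 5: x=1 → posterior Beta(25/4, 6)
obs 6: x=0 → posterior Beta(25/4, 7)
obs 7: x=1 → posterior Beta(29/4, 7)
obs 8: x=0 → posterior Beta(29/4, 8)
obs 9: x=0 → posterior Beta(29/4, 9)
obs 10: x=1 → posterior Beta(33/4, 9)
obs 11: x=0 → posterior Beta(33/4, 10)
obs 12: x=1 → posterior Beta(37/4, 10)
obs 13: x=0 → posterior Beta(37/4, 11)
obs 14: x=1 → posterior Beta(41/4, 11)

41/85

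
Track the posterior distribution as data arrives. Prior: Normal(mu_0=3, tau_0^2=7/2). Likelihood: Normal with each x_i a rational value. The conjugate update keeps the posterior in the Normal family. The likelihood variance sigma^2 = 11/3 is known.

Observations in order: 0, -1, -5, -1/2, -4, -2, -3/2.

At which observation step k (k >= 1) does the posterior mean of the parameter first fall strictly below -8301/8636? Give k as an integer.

k = 5

obs 1: x=0 → posterior Normal(66/43, 77/43)
obs 2: x=-1 → posterior Normal(45/64, 77/64)
obs 3: x=-5 → posterior Normal(-12/17, 77/85)
obs 4: x=-1/2 → posterior Normal(-141/212, 77/106)
obs 5: x=-4 → posterior Normal(-309/254, 77/127)
obs 6: x=-2 → posterior Normal(-393/296, 77/148)
obs 7: x=-3/2 → posterior Normal(-228/169, 77/169)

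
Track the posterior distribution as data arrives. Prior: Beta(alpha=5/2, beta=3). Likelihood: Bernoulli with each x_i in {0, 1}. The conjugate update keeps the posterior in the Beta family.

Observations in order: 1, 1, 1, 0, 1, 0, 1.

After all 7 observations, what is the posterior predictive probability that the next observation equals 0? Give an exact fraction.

2/5

obs 1: x=1 → posterior Beta(7/2, 3)
obs 2: x=1 → posterior Beta(9/2, 3)
obs 3: x=1 → posterior Beta(11/2, 3)
obs 4: x=0 → posterior Beta(11/2, 4)
obs 5: x=1 → posterior Beta(13/2, 4)
obs 6: x=0 → posterior Beta(13/2, 5)
obs 7: x=1 → posterior Beta(15/2, 5)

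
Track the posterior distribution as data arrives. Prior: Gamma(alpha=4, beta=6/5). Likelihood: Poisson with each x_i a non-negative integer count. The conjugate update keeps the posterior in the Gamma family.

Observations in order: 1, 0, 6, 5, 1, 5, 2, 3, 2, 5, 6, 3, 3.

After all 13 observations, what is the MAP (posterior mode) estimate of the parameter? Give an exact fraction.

obs 1: x=1 → posterior Gamma(5, 11/5)
obs 2: x=0 → posterior Gamma(5, 16/5)
obs 3: x=6 → posterior Gamma(11, 21/5)
obs 4: x=5 → posterior Gamma(16, 26/5)
obs 5: x=1 → posterior Gamma(17, 31/5)
obs 6: x=5 → posterior Gamma(22, 36/5)
obs 7: x=2 → posterior Gamma(24, 41/5)
obs 8: x=3 → posterior Gamma(27, 46/5)
obs 9: x=2 → posterior Gamma(29, 51/5)
obs 10: x=5 → posterior Gamma(34, 56/5)
obs 11: x=6 → posterior Gamma(40, 61/5)
obs 12: x=3 → posterior Gamma(43, 66/5)
obs 13: x=3 → posterior Gamma(46, 71/5)

225/71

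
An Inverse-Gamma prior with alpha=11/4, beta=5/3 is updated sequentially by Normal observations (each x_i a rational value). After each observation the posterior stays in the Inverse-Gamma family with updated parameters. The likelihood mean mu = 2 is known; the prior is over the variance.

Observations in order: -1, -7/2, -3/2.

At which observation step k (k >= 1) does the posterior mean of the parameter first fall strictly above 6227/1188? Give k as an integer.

obs 1: x=-1 → posterior Inverse-Gamma(13/4, 37/6)
obs 2: x=-7/2 → posterior Inverse-Gamma(15/4, 511/24)
obs 3: x=-3/2 → posterior Inverse-Gamma(17/4, 329/12)

k = 2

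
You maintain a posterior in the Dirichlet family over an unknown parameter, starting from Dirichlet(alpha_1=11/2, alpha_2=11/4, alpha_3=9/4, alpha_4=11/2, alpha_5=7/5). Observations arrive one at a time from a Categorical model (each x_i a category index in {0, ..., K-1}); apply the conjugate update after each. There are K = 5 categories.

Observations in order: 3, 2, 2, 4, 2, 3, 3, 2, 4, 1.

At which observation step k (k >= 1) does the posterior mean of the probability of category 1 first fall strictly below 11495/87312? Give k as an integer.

k = 4

obs 1: x=3 → posterior Dirichlet(11/2, 11/4, 9/4, 13/2, 7/5)
obs 2: x=2 → posterior Dirichlet(11/2, 11/4, 13/4, 13/2, 7/5)
obs 3: x=2 → posterior Dirichlet(11/2, 11/4, 17/4, 13/2, 7/5)
obs 4: x=4 → posterior Dirichlet(11/2, 11/4, 17/4, 13/2, 12/5)
obs 5: x=2 → posterior Dirichlet(11/2, 11/4, 21/4, 13/2, 12/5)
obs 6: x=3 → posterior Dirichlet(11/2, 11/4, 21/4, 15/2, 12/5)
obs 7: x=3 → posterior Dirichlet(11/2, 11/4, 21/4, 17/2, 12/5)
obs 8: x=2 → posterior Dirichlet(11/2, 11/4, 25/4, 17/2, 12/5)
obs 9: x=4 → posterior Dirichlet(11/2, 11/4, 25/4, 17/2, 17/5)
obs 10: x=1 → posterior Dirichlet(11/2, 15/4, 25/4, 17/2, 17/5)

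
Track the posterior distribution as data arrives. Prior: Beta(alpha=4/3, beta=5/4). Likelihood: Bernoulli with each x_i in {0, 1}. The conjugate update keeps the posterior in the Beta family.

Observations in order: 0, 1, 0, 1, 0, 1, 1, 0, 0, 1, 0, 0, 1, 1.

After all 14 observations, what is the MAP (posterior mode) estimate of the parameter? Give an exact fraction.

88/175

obs 1: x=0 → posterior Beta(4/3, 9/4)
obs 2: x=1 → posterior Beta(7/3, 9/4)
obs 3: x=0 → posterior Beta(7/3, 13/4)
obs 4: x=1 → posterior Beta(10/3, 13/4)
obs 5: x=0 → posterior Beta(10/3, 17/4)
obs 6: x=1 → posterior Beta(13/3, 17/4)
obs 7: x=1 → posterior Beta(16/3, 17/4)
obs 8: x=0 → posterior Beta(16/3, 21/4)
obs 9: x=0 → posterior Beta(16/3, 25/4)
obs 10: x=1 → posterior Beta(19/3, 25/4)
obs 11: x=0 → posterior Beta(19/3, 29/4)
obs 12: x=0 → posterior Beta(19/3, 33/4)
obs 13: x=1 → posterior Beta(22/3, 33/4)
obs 14: x=1 → posterior Beta(25/3, 33/4)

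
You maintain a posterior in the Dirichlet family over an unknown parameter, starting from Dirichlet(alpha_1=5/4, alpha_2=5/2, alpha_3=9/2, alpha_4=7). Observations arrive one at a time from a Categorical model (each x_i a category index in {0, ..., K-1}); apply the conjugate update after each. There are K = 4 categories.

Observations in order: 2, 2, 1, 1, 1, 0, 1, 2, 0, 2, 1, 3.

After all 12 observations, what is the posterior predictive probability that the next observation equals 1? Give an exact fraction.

obs 1: x=2 → posterior Dirichlet(5/4, 5/2, 11/2, 7)
obs 2: x=2 → posterior Dirichlet(5/4, 5/2, 13/2, 7)
obs 3: x=1 → posterior Dirichlet(5/4, 7/2, 13/2, 7)
obs 4: x=1 → posterior Dirichlet(5/4, 9/2, 13/2, 7)
obs 5: x=1 → posterior Dirichlet(5/4, 11/2, 13/2, 7)
obs 6: x=0 → posterior Dirichlet(9/4, 11/2, 13/2, 7)
obs 7: x=1 → posterior Dirichlet(9/4, 13/2, 13/2, 7)
obs 8: x=2 → posterior Dirichlet(9/4, 13/2, 15/2, 7)
obs 9: x=0 → posterior Dirichlet(13/4, 13/2, 15/2, 7)
obs 10: x=2 → posterior Dirichlet(13/4, 13/2, 17/2, 7)
obs 11: x=1 → posterior Dirichlet(13/4, 15/2, 17/2, 7)
obs 12: x=3 → posterior Dirichlet(13/4, 15/2, 17/2, 8)

30/109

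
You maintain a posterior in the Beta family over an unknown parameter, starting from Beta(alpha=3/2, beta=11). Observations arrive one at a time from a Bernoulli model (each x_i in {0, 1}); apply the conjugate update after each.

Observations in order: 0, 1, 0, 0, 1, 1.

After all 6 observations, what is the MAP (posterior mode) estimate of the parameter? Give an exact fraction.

7/33

obs 1: x=0 → posterior Beta(3/2, 12)
obs 2: x=1 → posterior Beta(5/2, 12)
obs 3: x=0 → posterior Beta(5/2, 13)
obs 4: x=0 → posterior Beta(5/2, 14)
obs 5: x=1 → posterior Beta(7/2, 14)
obs 6: x=1 → posterior Beta(9/2, 14)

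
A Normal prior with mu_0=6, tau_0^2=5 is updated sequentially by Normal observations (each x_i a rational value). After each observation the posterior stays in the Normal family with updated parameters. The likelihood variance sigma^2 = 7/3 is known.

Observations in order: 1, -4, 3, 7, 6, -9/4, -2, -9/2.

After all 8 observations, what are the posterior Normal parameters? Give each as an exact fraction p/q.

mu_0=423/508, tau_0^2=35/127

obs 1: x=1 → posterior Normal(57/22, 35/22)
obs 2: x=-4 → posterior Normal(-3/37, 35/37)
obs 3: x=3 → posterior Normal(21/26, 35/52)
obs 4: x=7 → posterior Normal(147/67, 35/67)
obs 5: x=6 → posterior Normal(237/82, 35/82)
obs 6: x=-9/4 → posterior Normal(813/388, 35/97)
obs 7: x=-2 → posterior Normal(99/64, 5/16)
obs 8: x=-9/2 → posterior Normal(423/508, 35/127)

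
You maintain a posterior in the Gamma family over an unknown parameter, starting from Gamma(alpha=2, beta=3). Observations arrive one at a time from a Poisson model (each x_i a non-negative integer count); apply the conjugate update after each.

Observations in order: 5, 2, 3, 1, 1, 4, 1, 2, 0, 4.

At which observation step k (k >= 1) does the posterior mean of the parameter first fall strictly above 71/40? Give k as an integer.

k = 2

obs 1: x=5 → posterior Gamma(7, 4)
obs 2: x=2 → posterior Gamma(9, 5)
obs 3: x=3 → posterior Gamma(12, 6)
obs 4: x=1 → posterior Gamma(13, 7)
obs 5: x=1 → posterior Gamma(14, 8)
obs 6: x=4 → posterior Gamma(18, 9)
obs 7: x=1 → posterior Gamma(19, 10)
obs 8: x=2 → posterior Gamma(21, 11)
obs 9: x=0 → posterior Gamma(21, 12)
obs 10: x=4 → posterior Gamma(25, 13)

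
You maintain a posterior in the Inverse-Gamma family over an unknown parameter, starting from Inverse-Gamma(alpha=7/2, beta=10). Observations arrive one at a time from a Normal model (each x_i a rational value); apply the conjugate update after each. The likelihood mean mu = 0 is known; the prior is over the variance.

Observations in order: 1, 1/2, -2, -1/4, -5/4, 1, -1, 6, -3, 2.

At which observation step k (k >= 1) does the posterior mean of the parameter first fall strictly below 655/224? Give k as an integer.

k = 4

obs 1: x=1 → posterior Inverse-Gamma(4, 21/2)
obs 2: x=1/2 → posterior Inverse-Gamma(9/2, 85/8)
obs 3: x=-2 → posterior Inverse-Gamma(5, 101/8)
obs 4: x=-1/4 → posterior Inverse-Gamma(11/2, 405/32)
obs 5: x=-5/4 → posterior Inverse-Gamma(6, 215/16)
obs 6: x=1 → posterior Inverse-Gamma(13/2, 223/16)
obs 7: x=-1 → posterior Inverse-Gamma(7, 231/16)
obs 8: x=6 → posterior Inverse-Gamma(15/2, 519/16)
obs 9: x=-3 → posterior Inverse-Gamma(8, 591/16)
obs 10: x=2 → posterior Inverse-Gamma(17/2, 623/16)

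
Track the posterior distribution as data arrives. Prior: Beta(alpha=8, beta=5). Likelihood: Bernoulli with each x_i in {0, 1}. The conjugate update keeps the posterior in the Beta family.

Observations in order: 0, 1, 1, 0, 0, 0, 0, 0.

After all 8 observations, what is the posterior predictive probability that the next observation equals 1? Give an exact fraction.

obs 1: x=0 → posterior Beta(8, 6)
obs 2: x=1 → posterior Beta(9, 6)
obs 3: x=1 → posterior Beta(10, 6)
obs 4: x=0 → posterior Beta(10, 7)
obs 5: x=0 → posterior Beta(10, 8)
obs 6: x=0 → posterior Beta(10, 9)
obs 7: x=0 → posterior Beta(10, 10)
obs 8: x=0 → posterior Beta(10, 11)

10/21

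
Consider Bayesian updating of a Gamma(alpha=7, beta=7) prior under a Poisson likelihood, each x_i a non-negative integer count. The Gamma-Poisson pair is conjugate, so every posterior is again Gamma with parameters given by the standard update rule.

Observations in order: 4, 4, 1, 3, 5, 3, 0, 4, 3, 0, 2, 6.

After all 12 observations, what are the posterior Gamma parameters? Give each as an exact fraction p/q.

alpha=42, beta=19

obs 1: x=4 → posterior Gamma(11, 8)
obs 2: x=4 → posterior Gamma(15, 9)
obs 3: x=1 → posterior Gamma(16, 10)
obs 4: x=3 → posterior Gamma(19, 11)
obs 5: x=5 → posterior Gamma(24, 12)
obs 6: x=3 → posterior Gamma(27, 13)
obs 7: x=0 → posterior Gamma(27, 14)
obs 8: x=4 → posterior Gamma(31, 15)
obs 9: x=3 → posterior Gamma(34, 16)
obs 10: x=0 → posterior Gamma(34, 17)
obs 11: x=2 → posterior Gamma(36, 18)
obs 12: x=6 → posterior Gamma(42, 19)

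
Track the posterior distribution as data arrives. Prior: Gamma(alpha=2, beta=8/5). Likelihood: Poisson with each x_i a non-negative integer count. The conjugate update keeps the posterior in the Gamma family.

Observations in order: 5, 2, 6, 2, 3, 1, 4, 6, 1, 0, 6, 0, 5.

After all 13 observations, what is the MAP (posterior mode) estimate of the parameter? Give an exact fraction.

obs 1: x=5 → posterior Gamma(7, 13/5)
obs 2: x=2 → posterior Gamma(9, 18/5)
obs 3: x=6 → posterior Gamma(15, 23/5)
obs 4: x=2 → posterior Gamma(17, 28/5)
obs 5: x=3 → posterior Gamma(20, 33/5)
obs 6: x=1 → posterior Gamma(21, 38/5)
obs 7: x=4 → posterior Gamma(25, 43/5)
obs 8: x=6 → posterior Gamma(31, 48/5)
obs 9: x=1 → posterior Gamma(32, 53/5)
obs 10: x=0 → posterior Gamma(32, 58/5)
obs 11: x=6 → posterior Gamma(38, 63/5)
obs 12: x=0 → posterior Gamma(38, 68/5)
obs 13: x=5 → posterior Gamma(43, 73/5)

210/73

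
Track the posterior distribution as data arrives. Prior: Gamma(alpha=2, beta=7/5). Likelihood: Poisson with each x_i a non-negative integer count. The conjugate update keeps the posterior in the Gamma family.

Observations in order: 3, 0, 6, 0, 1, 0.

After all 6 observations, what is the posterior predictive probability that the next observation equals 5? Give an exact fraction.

267432425237251433290625/11719218710462343809605632

obs 1: x=3 → posterior Gamma(5, 12/5)
obs 2: x=0 → posterior Gamma(5, 17/5)
obs 3: x=6 → posterior Gamma(11, 22/5)
obs 4: x=0 → posterior Gamma(11, 27/5)
obs 5: x=1 → posterior Gamma(12, 32/5)
obs 6: x=0 → posterior Gamma(12, 37/5)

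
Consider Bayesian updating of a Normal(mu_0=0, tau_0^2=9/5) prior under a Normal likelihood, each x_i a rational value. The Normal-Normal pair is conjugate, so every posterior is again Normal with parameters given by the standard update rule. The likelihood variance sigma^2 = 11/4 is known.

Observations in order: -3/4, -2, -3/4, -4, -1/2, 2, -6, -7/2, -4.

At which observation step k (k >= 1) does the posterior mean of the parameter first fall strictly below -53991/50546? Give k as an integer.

obs 1: x=-3/4 → posterior Normal(-27/91, 99/91)
obs 2: x=-2 → posterior Normal(-99/127, 99/127)
obs 3: x=-3/4 → posterior Normal(-126/163, 99/163)
obs 4: x=-4 → posterior Normal(-270/199, 99/199)
obs 5: x=-1/2 → posterior Normal(-288/235, 99/235)
obs 6: x=2 → posterior Normal(-216/271, 99/271)
obs 7: x=-6 → posterior Normal(-432/307, 99/307)
obs 8: x=-7/2 → posterior Normal(-558/343, 99/343)
obs 9: x=-4 → posterior Normal(-702/379, 99/379)

k = 4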